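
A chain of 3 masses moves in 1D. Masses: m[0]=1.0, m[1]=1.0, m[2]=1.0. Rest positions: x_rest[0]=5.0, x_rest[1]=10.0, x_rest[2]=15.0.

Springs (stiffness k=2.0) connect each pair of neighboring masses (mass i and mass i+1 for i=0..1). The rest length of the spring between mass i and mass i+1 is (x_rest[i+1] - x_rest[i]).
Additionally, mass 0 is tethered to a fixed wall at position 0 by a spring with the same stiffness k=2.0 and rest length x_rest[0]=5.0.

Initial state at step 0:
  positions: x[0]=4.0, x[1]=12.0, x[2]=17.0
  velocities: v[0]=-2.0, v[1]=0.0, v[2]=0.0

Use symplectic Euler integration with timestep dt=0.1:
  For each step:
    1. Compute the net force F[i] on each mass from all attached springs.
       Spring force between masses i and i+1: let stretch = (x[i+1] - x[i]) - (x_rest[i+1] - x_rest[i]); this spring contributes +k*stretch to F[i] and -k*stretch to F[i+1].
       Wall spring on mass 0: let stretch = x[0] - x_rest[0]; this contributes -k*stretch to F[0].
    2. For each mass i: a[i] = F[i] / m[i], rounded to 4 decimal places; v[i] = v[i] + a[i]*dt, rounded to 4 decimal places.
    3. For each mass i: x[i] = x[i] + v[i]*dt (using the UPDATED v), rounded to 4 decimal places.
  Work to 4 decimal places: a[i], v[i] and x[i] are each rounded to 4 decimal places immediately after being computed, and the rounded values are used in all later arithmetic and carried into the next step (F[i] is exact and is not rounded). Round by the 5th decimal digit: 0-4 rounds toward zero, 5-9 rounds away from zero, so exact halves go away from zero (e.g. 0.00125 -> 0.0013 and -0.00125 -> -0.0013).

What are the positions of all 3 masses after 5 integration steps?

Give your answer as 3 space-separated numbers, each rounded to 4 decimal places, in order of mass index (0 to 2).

Step 0: x=[4.0000 12.0000 17.0000] v=[-2.0000 0.0000 0.0000]
Step 1: x=[3.8800 11.9400 17.0000] v=[-1.2000 -0.6000 0.0000]
Step 2: x=[3.8436 11.8200 16.9988] v=[-0.3640 -1.2000 -0.0120]
Step 3: x=[3.8899 11.6441 16.9940] v=[0.4626 -1.7595 -0.0478]
Step 4: x=[4.0135 11.4201 16.9822] v=[1.2355 -2.2404 -0.1178]
Step 5: x=[4.2049 11.1592 16.9592] v=[1.9141 -2.6093 -0.2302]

Answer: 4.2049 11.1592 16.9592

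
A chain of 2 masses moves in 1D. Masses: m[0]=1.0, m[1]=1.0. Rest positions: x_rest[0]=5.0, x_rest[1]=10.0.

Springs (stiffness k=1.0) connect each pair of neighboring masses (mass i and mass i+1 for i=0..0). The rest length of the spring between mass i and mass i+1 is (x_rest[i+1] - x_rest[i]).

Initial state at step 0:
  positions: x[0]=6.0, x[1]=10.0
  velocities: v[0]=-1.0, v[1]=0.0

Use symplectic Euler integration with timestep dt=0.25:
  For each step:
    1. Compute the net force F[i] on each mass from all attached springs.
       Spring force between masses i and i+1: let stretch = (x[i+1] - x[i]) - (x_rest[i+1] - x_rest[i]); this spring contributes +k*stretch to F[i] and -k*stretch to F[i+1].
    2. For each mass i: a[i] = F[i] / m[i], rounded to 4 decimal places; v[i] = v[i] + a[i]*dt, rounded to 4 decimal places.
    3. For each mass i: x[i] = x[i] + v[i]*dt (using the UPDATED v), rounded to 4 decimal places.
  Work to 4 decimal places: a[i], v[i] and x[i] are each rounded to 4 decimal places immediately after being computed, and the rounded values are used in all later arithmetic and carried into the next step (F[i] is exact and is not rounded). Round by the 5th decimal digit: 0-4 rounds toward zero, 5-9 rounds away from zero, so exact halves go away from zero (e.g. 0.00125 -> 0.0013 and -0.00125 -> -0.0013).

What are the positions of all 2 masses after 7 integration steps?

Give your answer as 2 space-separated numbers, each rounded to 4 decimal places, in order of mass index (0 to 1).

Step 0: x=[6.0000 10.0000] v=[-1.0000 0.0000]
Step 1: x=[5.6875 10.0625] v=[-1.2500 0.2500]
Step 2: x=[5.3359 10.1641] v=[-1.4063 0.4063]
Step 3: x=[4.9736 10.2764] v=[-1.4493 0.4493]
Step 4: x=[4.6302 10.3698] v=[-1.3736 0.3736]
Step 5: x=[4.3330 10.4170] v=[-1.1887 0.1887]
Step 6: x=[4.1036 10.3964] v=[-0.9177 -0.0823]
Step 7: x=[3.9550 10.2950] v=[-0.5945 -0.4055]

Answer: 3.9550 10.2950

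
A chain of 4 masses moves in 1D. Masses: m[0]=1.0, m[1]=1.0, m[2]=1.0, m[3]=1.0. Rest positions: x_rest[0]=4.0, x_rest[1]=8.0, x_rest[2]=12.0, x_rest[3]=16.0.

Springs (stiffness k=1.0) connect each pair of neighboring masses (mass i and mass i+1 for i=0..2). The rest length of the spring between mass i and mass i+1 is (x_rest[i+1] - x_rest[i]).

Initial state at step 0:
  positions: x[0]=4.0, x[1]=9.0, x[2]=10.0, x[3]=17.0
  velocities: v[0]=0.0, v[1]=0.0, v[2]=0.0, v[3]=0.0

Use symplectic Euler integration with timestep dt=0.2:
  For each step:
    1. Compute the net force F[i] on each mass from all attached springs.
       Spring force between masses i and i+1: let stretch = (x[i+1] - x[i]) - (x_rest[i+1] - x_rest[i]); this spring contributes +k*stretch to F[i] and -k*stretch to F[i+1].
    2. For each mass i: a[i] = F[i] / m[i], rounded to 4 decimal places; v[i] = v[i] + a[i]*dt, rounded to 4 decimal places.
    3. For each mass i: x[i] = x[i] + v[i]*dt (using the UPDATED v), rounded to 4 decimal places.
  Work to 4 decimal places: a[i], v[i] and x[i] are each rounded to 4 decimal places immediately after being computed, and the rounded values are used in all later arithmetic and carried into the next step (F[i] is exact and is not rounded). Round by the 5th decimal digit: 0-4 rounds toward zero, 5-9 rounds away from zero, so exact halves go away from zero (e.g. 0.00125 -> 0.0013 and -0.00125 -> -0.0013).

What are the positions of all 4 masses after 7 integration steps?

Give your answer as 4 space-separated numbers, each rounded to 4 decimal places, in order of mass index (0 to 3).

Step 0: x=[4.0000 9.0000 10.0000 17.0000] v=[0.0000 0.0000 0.0000 0.0000]
Step 1: x=[4.0400 8.8400 10.2400 16.8800] v=[0.2000 -0.8000 1.2000 -0.6000]
Step 2: x=[4.1120 8.5440 10.6896 16.6544] v=[0.3600 -1.4800 2.2480 -1.1280]
Step 3: x=[4.2013 8.1565 11.2920 16.3502] v=[0.4464 -1.9373 3.0118 -1.5210]
Step 4: x=[4.2888 7.7363 11.9713 16.0037] v=[0.4374 -2.1012 3.3963 -1.7326]
Step 5: x=[4.3542 7.3476 12.6425 15.6559] v=[0.3269 -1.9437 3.3558 -1.7391]
Step 6: x=[4.3793 7.0509 13.2224 15.3475] v=[0.1256 -1.4834 2.8995 -1.5418]
Step 7: x=[4.3513 6.8942 13.6404 15.1141] v=[-0.1401 -0.7834 2.0902 -1.1668]

Answer: 4.3513 6.8942 13.6404 15.1141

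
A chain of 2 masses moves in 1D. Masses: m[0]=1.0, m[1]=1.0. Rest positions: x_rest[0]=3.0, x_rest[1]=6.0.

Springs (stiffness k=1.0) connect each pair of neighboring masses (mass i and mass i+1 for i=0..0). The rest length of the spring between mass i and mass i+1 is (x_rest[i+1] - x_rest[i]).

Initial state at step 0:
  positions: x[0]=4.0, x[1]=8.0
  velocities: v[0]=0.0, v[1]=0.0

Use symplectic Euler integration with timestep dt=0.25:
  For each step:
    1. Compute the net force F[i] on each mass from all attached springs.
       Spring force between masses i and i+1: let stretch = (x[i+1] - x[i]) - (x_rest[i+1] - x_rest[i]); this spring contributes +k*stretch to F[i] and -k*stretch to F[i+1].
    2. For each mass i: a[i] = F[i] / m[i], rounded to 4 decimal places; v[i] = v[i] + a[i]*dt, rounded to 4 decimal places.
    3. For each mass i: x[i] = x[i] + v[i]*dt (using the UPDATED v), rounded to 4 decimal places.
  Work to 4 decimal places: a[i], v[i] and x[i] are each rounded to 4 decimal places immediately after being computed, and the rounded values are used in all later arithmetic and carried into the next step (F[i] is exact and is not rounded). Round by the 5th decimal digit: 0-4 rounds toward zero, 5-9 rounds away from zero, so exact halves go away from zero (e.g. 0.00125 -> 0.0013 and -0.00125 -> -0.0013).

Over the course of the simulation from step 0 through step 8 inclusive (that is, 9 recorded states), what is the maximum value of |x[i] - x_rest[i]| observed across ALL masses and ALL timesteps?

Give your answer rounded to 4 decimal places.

Step 0: x=[4.0000 8.0000] v=[0.0000 0.0000]
Step 1: x=[4.0625 7.9375] v=[0.2500 -0.2500]
Step 2: x=[4.1797 7.8203] v=[0.4688 -0.4688]
Step 3: x=[4.3370 7.6631] v=[0.6290 -0.6290]
Step 4: x=[4.5146 7.4855] v=[0.7105 -0.7105]
Step 5: x=[4.6904 7.3097] v=[0.7032 -0.7032]
Step 6: x=[4.8424 7.1577] v=[0.6080 -0.6080]
Step 7: x=[4.9516 7.0485] v=[0.4368 -0.4368]
Step 8: x=[5.0044 6.9958] v=[0.2110 -0.2110]
Max displacement = 2.0044

Answer: 2.0044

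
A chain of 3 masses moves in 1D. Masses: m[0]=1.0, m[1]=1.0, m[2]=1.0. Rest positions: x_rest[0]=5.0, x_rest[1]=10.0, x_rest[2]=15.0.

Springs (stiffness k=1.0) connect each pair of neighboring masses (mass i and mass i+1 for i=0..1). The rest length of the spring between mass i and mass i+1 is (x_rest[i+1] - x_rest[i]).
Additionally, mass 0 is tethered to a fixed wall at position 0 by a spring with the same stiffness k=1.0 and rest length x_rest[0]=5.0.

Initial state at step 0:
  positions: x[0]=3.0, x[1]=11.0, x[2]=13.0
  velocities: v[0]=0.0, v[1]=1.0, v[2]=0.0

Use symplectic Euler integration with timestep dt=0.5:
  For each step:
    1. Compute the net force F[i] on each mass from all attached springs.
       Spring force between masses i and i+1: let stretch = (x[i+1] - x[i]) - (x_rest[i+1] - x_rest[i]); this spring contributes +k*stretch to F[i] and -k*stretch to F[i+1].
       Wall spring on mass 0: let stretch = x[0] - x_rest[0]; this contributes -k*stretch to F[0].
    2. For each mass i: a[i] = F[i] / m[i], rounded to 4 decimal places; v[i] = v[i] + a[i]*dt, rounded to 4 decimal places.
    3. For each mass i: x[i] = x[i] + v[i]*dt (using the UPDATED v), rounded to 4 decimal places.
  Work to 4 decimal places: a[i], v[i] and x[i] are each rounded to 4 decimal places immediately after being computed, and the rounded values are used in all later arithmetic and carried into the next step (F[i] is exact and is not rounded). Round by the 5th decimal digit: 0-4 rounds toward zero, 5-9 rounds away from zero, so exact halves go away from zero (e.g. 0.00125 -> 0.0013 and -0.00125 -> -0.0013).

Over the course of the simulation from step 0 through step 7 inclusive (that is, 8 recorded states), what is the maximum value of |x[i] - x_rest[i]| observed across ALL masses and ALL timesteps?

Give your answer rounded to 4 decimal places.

Answer: 2.4712

Derivation:
Step 0: x=[3.0000 11.0000 13.0000] v=[0.0000 1.0000 0.0000]
Step 1: x=[4.2500 10.0000 13.7500] v=[2.5000 -2.0000 1.5000]
Step 2: x=[5.8750 8.5000 14.8125] v=[3.2500 -3.0000 2.1250]
Step 3: x=[6.6875 7.9219 15.5469] v=[1.6250 -1.1563 1.4688]
Step 4: x=[6.1367 8.9414 15.6251] v=[-1.1016 2.0390 0.1563]
Step 5: x=[4.7529 10.9307 15.2823] v=[-2.7676 3.9785 -0.6856]
Step 6: x=[3.7253 12.4634 15.1016] v=[-2.0552 3.0654 -0.3614]
Step 7: x=[3.9509 12.4712 15.5114] v=[0.4512 0.0155 0.8195]
Max displacement = 2.4712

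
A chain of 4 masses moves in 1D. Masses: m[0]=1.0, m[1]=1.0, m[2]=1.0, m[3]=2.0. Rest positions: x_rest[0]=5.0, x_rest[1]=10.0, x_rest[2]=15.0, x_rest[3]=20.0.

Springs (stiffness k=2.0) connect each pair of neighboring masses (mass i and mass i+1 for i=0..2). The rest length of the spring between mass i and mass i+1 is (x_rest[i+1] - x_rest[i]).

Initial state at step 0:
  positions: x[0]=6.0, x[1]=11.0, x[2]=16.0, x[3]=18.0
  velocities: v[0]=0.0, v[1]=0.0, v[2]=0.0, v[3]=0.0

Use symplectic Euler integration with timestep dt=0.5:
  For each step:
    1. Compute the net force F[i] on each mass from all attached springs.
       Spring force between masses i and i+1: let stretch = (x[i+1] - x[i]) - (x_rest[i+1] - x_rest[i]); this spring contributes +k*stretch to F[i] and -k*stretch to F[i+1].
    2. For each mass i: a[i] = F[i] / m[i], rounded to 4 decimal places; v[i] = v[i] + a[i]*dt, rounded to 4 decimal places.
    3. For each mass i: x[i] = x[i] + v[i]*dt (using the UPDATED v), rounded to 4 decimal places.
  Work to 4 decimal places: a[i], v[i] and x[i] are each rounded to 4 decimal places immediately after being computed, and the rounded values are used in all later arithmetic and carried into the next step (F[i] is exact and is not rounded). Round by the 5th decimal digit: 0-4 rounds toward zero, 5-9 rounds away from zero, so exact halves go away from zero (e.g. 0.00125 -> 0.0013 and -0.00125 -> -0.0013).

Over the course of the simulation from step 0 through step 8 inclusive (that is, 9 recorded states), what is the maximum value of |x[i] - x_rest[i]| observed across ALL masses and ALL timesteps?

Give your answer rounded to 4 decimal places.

Answer: 3.2479

Derivation:
Step 0: x=[6.0000 11.0000 16.0000 18.0000] v=[0.0000 0.0000 0.0000 0.0000]
Step 1: x=[6.0000 11.0000 14.5000 18.7500] v=[0.0000 0.0000 -3.0000 1.5000]
Step 2: x=[6.0000 10.2500 13.3750 19.6875] v=[0.0000 -1.5000 -2.2500 1.8750]
Step 3: x=[5.6250 8.9375 13.8438 20.2969] v=[-0.7500 -2.6250 0.9375 1.2188]
Step 4: x=[4.4063 8.4219 15.0860 20.5431] v=[-2.4375 -1.0312 2.4843 0.4923]
Step 5: x=[2.6954 9.2306 15.7247 20.6750] v=[-3.4219 1.6173 1.2773 0.2638]
Step 6: x=[1.7521 10.0187 15.5915 20.8194] v=[-1.8867 1.5762 -0.2665 0.2887]
Step 7: x=[2.4421 9.4599 15.2858 20.9068] v=[1.3799 -1.1176 -0.6114 0.1748]
Step 8: x=[4.1410 8.3052 14.8777 20.8390] v=[3.3977 -2.3095 -0.8163 -0.1357]
Max displacement = 3.2479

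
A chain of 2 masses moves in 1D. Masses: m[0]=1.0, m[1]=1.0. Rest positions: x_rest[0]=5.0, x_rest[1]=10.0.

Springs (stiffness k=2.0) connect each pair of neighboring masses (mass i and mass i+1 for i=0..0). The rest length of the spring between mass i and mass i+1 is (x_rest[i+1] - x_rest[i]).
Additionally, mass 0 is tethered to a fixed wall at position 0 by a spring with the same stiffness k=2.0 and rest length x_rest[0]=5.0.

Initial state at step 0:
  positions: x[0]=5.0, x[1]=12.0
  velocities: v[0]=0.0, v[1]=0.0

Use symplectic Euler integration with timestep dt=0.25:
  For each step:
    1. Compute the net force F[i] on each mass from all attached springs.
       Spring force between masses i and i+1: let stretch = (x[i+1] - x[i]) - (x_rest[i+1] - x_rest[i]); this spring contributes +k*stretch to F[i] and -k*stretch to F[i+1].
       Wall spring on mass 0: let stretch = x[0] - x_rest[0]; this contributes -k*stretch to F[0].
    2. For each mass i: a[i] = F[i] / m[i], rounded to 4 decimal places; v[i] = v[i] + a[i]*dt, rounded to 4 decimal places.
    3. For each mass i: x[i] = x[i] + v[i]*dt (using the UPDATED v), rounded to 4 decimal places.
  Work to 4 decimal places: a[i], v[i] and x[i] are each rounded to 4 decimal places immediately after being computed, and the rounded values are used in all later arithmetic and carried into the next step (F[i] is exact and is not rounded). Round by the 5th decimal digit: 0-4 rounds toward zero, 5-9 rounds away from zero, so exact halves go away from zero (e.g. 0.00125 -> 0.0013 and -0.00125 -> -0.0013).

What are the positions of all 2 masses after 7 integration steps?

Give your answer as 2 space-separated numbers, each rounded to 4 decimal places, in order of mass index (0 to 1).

Answer: 5.2658 9.6926

Derivation:
Step 0: x=[5.0000 12.0000] v=[0.0000 0.0000]
Step 1: x=[5.2500 11.7500] v=[1.0000 -1.0000]
Step 2: x=[5.6563 11.3125] v=[1.6250 -1.7500]
Step 3: x=[6.0626 10.7930] v=[1.6250 -2.0781]
Step 4: x=[6.3023 10.3072] v=[0.9589 -1.9433]
Step 5: x=[6.2549 9.9458] v=[-0.1898 -1.4458]
Step 6: x=[5.8870 9.7480] v=[-1.4718 -0.7913]
Step 7: x=[5.2658 9.6926] v=[-2.4848 -0.2218]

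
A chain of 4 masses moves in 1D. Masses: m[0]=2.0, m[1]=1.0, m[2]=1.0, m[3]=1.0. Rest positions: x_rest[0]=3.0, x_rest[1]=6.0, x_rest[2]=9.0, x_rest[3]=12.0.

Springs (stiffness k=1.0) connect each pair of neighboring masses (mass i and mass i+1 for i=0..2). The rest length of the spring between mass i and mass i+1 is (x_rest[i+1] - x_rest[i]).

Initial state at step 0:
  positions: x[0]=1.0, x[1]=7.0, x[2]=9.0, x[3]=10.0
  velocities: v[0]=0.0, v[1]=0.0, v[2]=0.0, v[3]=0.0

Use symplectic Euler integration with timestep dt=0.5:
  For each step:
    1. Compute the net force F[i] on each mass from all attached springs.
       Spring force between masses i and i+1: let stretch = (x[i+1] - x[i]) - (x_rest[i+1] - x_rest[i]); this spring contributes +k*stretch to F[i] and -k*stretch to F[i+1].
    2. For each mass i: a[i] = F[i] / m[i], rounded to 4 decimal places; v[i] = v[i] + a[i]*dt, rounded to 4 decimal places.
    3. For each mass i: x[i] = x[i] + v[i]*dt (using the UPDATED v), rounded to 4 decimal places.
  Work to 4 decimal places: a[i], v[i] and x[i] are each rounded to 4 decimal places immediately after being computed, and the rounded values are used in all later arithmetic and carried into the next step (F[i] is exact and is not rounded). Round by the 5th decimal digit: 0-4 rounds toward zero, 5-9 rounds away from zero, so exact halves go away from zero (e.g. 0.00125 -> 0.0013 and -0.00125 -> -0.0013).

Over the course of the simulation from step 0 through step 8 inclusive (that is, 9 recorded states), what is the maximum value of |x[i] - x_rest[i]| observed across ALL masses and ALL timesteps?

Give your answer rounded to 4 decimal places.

Answer: 2.9936

Derivation:
Step 0: x=[1.0000 7.0000 9.0000 10.0000] v=[0.0000 0.0000 0.0000 0.0000]
Step 1: x=[1.3750 6.0000 8.7500 10.5000] v=[0.7500 -2.0000 -0.5000 1.0000]
Step 2: x=[1.9532 4.5313 8.2500 11.3125] v=[1.1563 -2.9375 -1.0000 1.6250]
Step 3: x=[2.4786 3.3477 7.5860 12.1094] v=[1.0508 -2.3672 -1.3281 1.5938]
Step 4: x=[2.7377 3.0064 6.9932 12.5255] v=[0.5181 -0.6826 -1.1856 0.8321]
Step 5: x=[2.6553 3.5947 6.7868 12.3085] v=[-0.1648 1.1765 -0.4129 -0.4341]
Step 6: x=[2.3153 4.7462 7.1628 11.4610] v=[-0.6800 2.3029 0.7519 -1.6950]
Step 7: x=[1.9042 5.8941 8.0092 10.2890] v=[-0.8223 2.2958 1.6927 -2.3441]
Step 8: x=[1.6168 6.5733 8.8968 9.2970] v=[-0.5748 1.3584 1.7751 -1.9840]
Max displacement = 2.9936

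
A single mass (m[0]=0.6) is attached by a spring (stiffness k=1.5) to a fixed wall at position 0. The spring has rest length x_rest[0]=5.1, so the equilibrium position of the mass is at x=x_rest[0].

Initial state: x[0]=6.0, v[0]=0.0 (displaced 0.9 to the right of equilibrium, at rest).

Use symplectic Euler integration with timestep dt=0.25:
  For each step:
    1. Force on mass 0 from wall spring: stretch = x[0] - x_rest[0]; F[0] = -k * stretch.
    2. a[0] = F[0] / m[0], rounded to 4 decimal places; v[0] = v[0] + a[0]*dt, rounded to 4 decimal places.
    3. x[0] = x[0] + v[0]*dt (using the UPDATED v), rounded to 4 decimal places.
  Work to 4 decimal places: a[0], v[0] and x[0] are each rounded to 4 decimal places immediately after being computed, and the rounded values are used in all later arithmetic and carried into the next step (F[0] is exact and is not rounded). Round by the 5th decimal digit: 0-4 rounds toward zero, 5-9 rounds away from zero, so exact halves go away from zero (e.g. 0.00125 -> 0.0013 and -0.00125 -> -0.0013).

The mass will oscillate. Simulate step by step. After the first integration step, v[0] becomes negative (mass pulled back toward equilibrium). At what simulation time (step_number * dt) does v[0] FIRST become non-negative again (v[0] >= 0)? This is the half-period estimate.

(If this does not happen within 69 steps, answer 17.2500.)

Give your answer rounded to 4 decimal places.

Step 0: x=[6.0000] v=[0.0000]
Step 1: x=[5.8594] v=[-0.5625]
Step 2: x=[5.6001] v=[-1.0371]
Step 3: x=[5.2627] v=[-1.3497]
Step 4: x=[4.8999] v=[-1.4514]
Step 5: x=[4.5683] v=[-1.3263]
Step 6: x=[4.3198] v=[-0.9940]
Step 7: x=[4.1932] v=[-0.5064]
Step 8: x=[4.2083] v=[0.0604]
First v>=0 after going negative at step 8, time=2.0000

Answer: 2.0000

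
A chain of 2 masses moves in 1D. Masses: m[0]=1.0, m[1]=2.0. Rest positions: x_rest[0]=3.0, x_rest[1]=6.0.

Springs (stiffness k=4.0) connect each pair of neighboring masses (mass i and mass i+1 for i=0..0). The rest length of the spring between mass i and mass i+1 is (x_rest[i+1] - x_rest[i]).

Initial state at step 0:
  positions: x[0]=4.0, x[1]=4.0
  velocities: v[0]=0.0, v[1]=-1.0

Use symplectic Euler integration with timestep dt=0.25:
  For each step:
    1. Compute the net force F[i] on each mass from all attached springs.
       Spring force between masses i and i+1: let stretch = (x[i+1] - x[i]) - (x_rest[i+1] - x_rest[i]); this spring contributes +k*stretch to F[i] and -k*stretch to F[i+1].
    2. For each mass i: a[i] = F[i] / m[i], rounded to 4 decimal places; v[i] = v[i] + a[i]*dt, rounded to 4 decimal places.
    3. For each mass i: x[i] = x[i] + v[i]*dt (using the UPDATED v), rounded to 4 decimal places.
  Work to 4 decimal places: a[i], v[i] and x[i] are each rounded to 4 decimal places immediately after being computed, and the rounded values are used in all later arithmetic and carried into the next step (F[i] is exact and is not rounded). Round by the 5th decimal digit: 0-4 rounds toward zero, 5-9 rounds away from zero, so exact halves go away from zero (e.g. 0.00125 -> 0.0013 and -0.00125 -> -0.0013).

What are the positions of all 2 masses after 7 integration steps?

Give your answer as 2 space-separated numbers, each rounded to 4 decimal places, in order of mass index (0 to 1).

Answer: 0.4716 4.0142

Derivation:
Step 0: x=[4.0000 4.0000] v=[0.0000 -1.0000]
Step 1: x=[3.2500 4.1250] v=[-3.0000 0.5000]
Step 2: x=[1.9688 4.5156] v=[-5.1250 1.5625]
Step 3: x=[0.5743 4.9629] v=[-5.5782 1.7891]
Step 4: x=[-0.4731 5.2366] v=[-4.1896 1.0948]
Step 5: x=[-0.8431 5.1716] v=[-1.4799 -0.2601]
Step 6: x=[-0.4594 4.7297] v=[1.5348 -1.7675]
Step 7: x=[0.4716 4.0142] v=[3.7239 -2.8621]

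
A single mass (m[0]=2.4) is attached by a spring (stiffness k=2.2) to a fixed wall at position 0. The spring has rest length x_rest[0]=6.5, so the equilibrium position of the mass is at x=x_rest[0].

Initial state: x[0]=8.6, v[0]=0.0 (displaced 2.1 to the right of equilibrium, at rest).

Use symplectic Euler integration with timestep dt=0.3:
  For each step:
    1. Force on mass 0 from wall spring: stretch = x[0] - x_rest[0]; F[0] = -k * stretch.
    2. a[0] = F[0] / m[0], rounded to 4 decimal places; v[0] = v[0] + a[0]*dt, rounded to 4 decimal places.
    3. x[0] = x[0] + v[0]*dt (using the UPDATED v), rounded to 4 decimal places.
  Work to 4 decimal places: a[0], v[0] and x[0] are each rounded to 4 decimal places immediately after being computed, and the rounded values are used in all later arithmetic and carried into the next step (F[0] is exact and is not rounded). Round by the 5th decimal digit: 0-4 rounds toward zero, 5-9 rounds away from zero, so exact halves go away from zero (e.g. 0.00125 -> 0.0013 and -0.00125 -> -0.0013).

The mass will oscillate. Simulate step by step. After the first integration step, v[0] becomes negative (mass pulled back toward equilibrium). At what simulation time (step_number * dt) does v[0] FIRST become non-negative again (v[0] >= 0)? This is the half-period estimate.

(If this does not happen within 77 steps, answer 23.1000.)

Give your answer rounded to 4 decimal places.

Answer: 3.3000

Derivation:
Step 0: x=[8.6000] v=[0.0000]
Step 1: x=[8.4268] v=[-0.5775]
Step 2: x=[8.0946] v=[-1.1074]
Step 3: x=[7.6308] v=[-1.5459]
Step 4: x=[7.0737] v=[-1.8569]
Step 5: x=[6.4693] v=[-2.0147]
Step 6: x=[5.8674] v=[-2.0063]
Step 7: x=[5.3177] v=[-1.8323]
Step 8: x=[4.8655] v=[-1.5072]
Step 9: x=[4.5482] v=[-1.0577]
Step 10: x=[4.3919] v=[-0.5209]
Step 11: x=[4.4095] v=[0.0588]
First v>=0 after going negative at step 11, time=3.3000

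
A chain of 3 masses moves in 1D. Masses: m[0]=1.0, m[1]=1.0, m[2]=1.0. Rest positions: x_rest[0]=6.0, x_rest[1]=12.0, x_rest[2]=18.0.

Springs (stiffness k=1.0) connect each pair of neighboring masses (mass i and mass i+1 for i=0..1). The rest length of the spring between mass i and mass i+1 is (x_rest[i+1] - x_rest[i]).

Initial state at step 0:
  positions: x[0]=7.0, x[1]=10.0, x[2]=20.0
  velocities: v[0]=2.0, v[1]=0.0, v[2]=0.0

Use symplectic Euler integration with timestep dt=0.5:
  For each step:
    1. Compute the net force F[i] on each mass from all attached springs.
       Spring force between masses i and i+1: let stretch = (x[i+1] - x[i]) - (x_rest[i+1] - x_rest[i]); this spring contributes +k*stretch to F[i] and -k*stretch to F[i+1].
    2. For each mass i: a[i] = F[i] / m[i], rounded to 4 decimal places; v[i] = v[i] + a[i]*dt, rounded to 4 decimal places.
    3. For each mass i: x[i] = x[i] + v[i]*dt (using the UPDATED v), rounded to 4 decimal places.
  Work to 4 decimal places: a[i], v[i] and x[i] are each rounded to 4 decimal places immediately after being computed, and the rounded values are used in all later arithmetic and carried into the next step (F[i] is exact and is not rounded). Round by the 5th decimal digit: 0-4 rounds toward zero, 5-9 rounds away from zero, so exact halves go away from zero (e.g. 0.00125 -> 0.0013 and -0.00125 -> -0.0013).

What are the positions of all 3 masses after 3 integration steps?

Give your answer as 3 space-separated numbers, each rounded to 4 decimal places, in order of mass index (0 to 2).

Step 0: x=[7.0000 10.0000 20.0000] v=[2.0000 0.0000 0.0000]
Step 1: x=[7.2500 11.7500 19.0000] v=[0.5000 3.5000 -2.0000]
Step 2: x=[7.1250 14.1875 17.6875] v=[-0.2500 4.8750 -2.6250]
Step 3: x=[7.2657 15.7344 17.0000] v=[0.2813 3.0938 -1.3750]

Answer: 7.2657 15.7344 17.0000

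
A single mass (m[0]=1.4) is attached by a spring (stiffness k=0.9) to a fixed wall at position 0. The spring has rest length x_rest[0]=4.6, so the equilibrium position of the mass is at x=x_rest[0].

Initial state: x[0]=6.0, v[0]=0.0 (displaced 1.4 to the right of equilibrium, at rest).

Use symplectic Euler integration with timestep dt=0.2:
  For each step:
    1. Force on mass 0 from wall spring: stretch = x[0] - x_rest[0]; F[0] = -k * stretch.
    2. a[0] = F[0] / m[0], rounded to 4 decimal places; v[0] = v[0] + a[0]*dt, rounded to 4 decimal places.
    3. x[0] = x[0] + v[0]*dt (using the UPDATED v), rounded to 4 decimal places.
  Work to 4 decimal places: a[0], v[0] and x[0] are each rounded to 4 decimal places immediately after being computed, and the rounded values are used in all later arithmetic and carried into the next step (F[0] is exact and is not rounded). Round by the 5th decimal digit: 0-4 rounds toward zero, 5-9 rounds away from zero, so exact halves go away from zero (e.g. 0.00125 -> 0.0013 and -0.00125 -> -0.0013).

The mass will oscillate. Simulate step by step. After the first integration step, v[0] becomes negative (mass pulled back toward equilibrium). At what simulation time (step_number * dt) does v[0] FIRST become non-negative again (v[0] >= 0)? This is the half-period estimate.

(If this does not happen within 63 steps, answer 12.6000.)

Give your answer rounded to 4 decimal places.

Answer: 4.0000

Derivation:
Step 0: x=[6.0000] v=[0.0000]
Step 1: x=[5.9640] v=[-0.1800]
Step 2: x=[5.8929] v=[-0.3554]
Step 3: x=[5.7886] v=[-0.5216]
Step 4: x=[5.6537] v=[-0.6744]
Step 5: x=[5.4917] v=[-0.8099]
Step 6: x=[5.3068] v=[-0.9245]
Step 7: x=[5.1037] v=[-1.0154]
Step 8: x=[4.8877] v=[-1.0802]
Step 9: x=[4.6643] v=[-1.1172]
Step 10: x=[4.4392] v=[-1.1255]
Step 11: x=[4.2182] v=[-1.1048]
Step 12: x=[4.0071] v=[-1.0557]
Step 13: x=[3.8112] v=[-0.9795]
Step 14: x=[3.6356] v=[-0.8781]
Step 15: x=[3.4848] v=[-0.7541]
Step 16: x=[3.3627] v=[-0.6107]
Step 17: x=[3.2724] v=[-0.4516]
Step 18: x=[3.2162] v=[-0.2809]
Step 19: x=[3.1956] v=[-0.1030]
Step 20: x=[3.2111] v=[0.0776]
First v>=0 after going negative at step 20, time=4.0000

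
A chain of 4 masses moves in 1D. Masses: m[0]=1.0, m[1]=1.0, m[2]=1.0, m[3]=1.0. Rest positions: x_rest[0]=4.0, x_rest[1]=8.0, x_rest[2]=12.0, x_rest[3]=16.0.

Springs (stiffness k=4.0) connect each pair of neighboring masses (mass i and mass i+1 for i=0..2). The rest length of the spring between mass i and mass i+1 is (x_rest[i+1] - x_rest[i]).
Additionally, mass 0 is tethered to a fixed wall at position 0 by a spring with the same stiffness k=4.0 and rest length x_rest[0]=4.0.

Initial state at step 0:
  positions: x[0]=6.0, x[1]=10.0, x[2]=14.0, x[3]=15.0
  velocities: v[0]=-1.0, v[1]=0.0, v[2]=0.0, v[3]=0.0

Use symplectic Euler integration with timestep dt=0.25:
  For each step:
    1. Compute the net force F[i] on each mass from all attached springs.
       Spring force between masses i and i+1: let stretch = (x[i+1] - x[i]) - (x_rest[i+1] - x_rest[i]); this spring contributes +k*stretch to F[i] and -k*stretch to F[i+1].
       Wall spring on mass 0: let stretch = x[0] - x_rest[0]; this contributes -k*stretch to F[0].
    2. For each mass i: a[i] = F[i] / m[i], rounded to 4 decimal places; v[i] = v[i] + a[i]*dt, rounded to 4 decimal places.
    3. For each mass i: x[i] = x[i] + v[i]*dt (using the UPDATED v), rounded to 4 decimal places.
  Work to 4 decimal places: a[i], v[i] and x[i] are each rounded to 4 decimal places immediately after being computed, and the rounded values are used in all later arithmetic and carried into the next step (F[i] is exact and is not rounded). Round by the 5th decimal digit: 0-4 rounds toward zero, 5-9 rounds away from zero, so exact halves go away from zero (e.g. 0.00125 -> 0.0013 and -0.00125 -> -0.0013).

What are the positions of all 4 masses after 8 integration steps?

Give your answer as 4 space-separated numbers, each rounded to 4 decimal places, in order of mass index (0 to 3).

Answer: 2.6707 7.9283 11.9852 16.2848

Derivation:
Step 0: x=[6.0000 10.0000 14.0000 15.0000] v=[-1.0000 0.0000 0.0000 0.0000]
Step 1: x=[5.2500 10.0000 13.2500 15.7500] v=[-3.0000 0.0000 -3.0000 3.0000]
Step 2: x=[4.3750 9.6250 12.3125 16.8750] v=[-3.5000 -1.5000 -3.7500 4.5000]
Step 3: x=[3.7188 8.6094 11.8438 17.8594] v=[-2.6250 -4.0625 -1.8750 3.9375]
Step 4: x=[3.3555 7.1797 12.0704 18.3399] v=[-1.4532 -5.7187 0.9062 1.9219]
Step 5: x=[3.1094 6.0167 12.6417 18.2530] v=[-0.9845 -4.6522 2.2850 -0.3476]
Step 6: x=[2.8128 5.7831 12.9595 17.7633] v=[-1.1866 -0.9345 1.2713 -1.9589]
Step 7: x=[2.5555 6.6010 12.6842 17.0726] v=[-1.0291 3.2716 -1.1013 -2.7627]
Step 8: x=[2.6707 7.9283 11.9852 16.2848] v=[0.4609 5.3093 -2.7961 -3.1511]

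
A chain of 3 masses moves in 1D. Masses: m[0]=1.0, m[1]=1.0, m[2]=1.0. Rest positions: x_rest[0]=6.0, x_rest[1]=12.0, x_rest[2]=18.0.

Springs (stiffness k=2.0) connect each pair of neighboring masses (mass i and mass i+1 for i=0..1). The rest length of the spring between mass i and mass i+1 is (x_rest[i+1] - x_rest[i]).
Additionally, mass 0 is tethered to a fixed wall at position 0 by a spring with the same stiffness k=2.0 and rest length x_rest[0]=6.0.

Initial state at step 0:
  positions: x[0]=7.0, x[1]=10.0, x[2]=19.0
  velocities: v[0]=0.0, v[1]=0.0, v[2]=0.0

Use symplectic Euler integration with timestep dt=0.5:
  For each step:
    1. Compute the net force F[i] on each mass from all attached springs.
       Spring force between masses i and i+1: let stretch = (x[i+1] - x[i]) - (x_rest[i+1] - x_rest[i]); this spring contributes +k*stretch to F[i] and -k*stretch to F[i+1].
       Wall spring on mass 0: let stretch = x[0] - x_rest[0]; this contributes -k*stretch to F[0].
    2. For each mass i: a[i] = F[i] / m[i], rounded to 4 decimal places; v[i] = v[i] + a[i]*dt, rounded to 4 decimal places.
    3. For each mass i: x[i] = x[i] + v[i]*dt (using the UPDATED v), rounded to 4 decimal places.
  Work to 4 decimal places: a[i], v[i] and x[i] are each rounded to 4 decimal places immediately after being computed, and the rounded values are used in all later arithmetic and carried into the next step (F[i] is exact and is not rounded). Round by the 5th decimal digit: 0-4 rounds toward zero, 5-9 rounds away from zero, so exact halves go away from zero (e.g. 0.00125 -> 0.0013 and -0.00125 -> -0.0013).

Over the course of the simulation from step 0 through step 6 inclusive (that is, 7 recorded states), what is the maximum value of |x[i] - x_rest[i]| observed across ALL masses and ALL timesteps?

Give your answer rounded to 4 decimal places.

Step 0: x=[7.0000 10.0000 19.0000] v=[0.0000 0.0000 0.0000]
Step 1: x=[5.0000 13.0000 17.5000] v=[-4.0000 6.0000 -3.0000]
Step 2: x=[4.5000 14.2500 16.7500] v=[-1.0000 2.5000 -1.5000]
Step 3: x=[6.6250 11.8750 17.7500] v=[4.2500 -4.7500 2.0000]
Step 4: x=[8.0625 9.8125 18.8125] v=[2.8750 -4.1250 2.1250]
Step 5: x=[6.3438 11.3750 18.3750] v=[-3.4375 3.1250 -0.8750]
Step 6: x=[3.9688 13.9219 17.4375] v=[-4.7501 5.0938 -1.8750]
Max displacement = 2.2500

Answer: 2.2500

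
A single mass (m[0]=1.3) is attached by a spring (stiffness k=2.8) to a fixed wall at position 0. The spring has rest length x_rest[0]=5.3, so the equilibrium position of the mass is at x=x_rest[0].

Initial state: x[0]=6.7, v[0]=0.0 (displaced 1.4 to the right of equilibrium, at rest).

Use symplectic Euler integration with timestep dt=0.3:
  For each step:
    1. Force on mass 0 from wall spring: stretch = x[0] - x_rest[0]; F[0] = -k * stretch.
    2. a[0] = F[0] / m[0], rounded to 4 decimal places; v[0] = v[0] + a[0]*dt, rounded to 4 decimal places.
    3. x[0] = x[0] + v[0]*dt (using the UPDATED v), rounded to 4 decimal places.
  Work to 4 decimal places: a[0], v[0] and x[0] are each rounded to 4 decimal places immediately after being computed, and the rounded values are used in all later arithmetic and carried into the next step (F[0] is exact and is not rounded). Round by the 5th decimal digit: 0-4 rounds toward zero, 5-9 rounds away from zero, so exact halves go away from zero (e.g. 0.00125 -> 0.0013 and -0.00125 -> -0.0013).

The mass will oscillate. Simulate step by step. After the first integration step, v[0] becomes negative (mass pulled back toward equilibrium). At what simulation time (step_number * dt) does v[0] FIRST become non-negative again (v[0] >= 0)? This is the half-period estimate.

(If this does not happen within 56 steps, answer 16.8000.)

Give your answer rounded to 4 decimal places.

Answer: 2.4000

Derivation:
Step 0: x=[6.7000] v=[0.0000]
Step 1: x=[6.4286] v=[-0.9046]
Step 2: x=[5.9385] v=[-1.6338]
Step 3: x=[5.3246] v=[-2.0464]
Step 4: x=[4.7059] v=[-2.0623]
Step 5: x=[4.2024] v=[-1.6784]
Step 6: x=[3.9116] v=[-0.9692]
Step 7: x=[3.8900] v=[-0.0721]
Step 8: x=[4.1417] v=[0.8390]
First v>=0 after going negative at step 8, time=2.4000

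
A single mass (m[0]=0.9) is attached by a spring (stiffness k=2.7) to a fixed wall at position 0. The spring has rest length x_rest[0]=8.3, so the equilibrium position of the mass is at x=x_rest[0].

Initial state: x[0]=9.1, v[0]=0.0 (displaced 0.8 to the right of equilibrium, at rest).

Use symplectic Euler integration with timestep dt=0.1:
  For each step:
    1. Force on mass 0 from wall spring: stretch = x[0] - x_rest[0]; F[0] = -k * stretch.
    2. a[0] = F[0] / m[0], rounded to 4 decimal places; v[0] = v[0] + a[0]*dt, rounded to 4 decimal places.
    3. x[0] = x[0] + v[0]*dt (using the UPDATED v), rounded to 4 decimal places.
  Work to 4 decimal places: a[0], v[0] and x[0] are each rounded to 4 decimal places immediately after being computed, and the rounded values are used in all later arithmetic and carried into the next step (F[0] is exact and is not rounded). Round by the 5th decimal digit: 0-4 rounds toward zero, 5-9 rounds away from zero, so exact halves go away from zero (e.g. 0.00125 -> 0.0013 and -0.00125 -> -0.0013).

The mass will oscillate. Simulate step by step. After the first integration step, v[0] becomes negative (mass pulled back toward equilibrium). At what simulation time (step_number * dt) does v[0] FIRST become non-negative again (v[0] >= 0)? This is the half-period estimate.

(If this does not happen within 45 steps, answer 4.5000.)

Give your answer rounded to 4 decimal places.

Step 0: x=[9.1000] v=[0.0000]
Step 1: x=[9.0760] v=[-0.2400]
Step 2: x=[9.0287] v=[-0.4728]
Step 3: x=[8.9596] v=[-0.6914]
Step 4: x=[8.8707] v=[-0.8893]
Step 5: x=[8.7647] v=[-1.0605]
Step 6: x=[8.6447] v=[-1.1999]
Step 7: x=[8.5144] v=[-1.3033]
Step 8: x=[8.3776] v=[-1.3676]
Step 9: x=[8.2385] v=[-1.3909]
Step 10: x=[8.1013] v=[-1.3725]
Step 11: x=[7.9700] v=[-1.3129]
Step 12: x=[7.8486] v=[-1.2139]
Step 13: x=[7.7408] v=[-1.0785]
Step 14: x=[7.6497] v=[-0.9107]
Step 15: x=[7.5781] v=[-0.7156]
Step 16: x=[7.5282] v=[-0.4990]
Step 17: x=[7.5015] v=[-0.2675]
Step 18: x=[7.4987] v=[-0.0280]
Step 19: x=[7.5199] v=[0.2124]
First v>=0 after going negative at step 19, time=1.9000

Answer: 1.9000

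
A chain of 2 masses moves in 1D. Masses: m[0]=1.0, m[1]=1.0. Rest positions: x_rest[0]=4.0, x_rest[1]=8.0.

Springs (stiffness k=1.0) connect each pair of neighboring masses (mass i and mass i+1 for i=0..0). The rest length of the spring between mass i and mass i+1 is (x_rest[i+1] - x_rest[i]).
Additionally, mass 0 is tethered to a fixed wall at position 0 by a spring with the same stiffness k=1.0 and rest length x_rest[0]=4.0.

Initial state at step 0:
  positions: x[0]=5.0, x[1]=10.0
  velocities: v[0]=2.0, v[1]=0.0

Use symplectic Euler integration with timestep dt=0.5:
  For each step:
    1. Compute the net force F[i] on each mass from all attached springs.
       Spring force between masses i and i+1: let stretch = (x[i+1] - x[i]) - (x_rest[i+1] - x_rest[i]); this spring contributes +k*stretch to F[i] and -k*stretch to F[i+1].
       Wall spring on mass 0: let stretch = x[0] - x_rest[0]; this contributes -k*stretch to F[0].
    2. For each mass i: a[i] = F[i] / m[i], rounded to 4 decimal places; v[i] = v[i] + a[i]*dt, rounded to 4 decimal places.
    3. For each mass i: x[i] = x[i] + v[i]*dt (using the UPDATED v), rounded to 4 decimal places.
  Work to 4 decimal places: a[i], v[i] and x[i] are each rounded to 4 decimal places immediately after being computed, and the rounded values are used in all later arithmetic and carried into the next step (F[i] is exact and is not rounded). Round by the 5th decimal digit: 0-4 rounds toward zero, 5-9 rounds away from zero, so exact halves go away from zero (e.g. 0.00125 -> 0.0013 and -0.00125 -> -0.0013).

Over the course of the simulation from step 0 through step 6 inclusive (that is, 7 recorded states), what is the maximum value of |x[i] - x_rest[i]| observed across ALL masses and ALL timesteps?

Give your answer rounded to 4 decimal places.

Answer: 2.4375

Derivation:
Step 0: x=[5.0000 10.0000] v=[2.0000 0.0000]
Step 1: x=[6.0000 9.7500] v=[2.0000 -0.5000]
Step 2: x=[6.4375 9.5625] v=[0.8750 -0.3750]
Step 3: x=[6.0469 9.5938] v=[-0.7813 0.0625]
Step 4: x=[5.0313 9.7384] v=[-2.0313 0.2891]
Step 5: x=[3.9346 9.7062] v=[-2.1934 -0.0645]
Step 6: x=[3.2972 9.2311] v=[-1.2749 -0.9503]
Max displacement = 2.4375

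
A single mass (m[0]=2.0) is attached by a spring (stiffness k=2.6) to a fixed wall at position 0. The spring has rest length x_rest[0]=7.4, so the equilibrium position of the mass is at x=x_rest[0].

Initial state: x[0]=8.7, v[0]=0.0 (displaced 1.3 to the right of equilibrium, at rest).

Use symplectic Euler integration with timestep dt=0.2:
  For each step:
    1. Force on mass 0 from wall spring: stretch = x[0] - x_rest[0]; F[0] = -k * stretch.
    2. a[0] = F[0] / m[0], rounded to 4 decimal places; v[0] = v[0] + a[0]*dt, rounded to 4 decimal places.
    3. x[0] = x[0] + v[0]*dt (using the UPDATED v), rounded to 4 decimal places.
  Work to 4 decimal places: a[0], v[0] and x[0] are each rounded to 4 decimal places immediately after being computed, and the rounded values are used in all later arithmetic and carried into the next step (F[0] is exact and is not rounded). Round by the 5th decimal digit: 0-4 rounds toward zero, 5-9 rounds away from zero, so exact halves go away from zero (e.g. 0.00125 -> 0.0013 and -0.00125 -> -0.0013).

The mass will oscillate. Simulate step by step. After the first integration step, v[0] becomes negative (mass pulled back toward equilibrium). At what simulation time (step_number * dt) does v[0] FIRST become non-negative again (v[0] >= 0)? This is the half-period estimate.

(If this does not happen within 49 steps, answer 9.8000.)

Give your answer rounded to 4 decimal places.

Step 0: x=[8.7000] v=[0.0000]
Step 1: x=[8.6324] v=[-0.3380]
Step 2: x=[8.5007] v=[-0.6584]
Step 3: x=[8.3118] v=[-0.9446]
Step 4: x=[8.0755] v=[-1.1817]
Step 5: x=[7.8040] v=[-1.3573]
Step 6: x=[7.5115] v=[-1.4623]
Step 7: x=[7.2132] v=[-1.4913]
Step 8: x=[6.9247] v=[-1.4427]
Step 9: x=[6.6609] v=[-1.3191]
Step 10: x=[6.4355] v=[-1.1269]
Step 11: x=[6.2603] v=[-0.8761]
Step 12: x=[6.1443] v=[-0.5798]
Step 13: x=[6.0936] v=[-0.2533]
Step 14: x=[6.1109] v=[0.0864]
First v>=0 after going negative at step 14, time=2.8000

Answer: 2.8000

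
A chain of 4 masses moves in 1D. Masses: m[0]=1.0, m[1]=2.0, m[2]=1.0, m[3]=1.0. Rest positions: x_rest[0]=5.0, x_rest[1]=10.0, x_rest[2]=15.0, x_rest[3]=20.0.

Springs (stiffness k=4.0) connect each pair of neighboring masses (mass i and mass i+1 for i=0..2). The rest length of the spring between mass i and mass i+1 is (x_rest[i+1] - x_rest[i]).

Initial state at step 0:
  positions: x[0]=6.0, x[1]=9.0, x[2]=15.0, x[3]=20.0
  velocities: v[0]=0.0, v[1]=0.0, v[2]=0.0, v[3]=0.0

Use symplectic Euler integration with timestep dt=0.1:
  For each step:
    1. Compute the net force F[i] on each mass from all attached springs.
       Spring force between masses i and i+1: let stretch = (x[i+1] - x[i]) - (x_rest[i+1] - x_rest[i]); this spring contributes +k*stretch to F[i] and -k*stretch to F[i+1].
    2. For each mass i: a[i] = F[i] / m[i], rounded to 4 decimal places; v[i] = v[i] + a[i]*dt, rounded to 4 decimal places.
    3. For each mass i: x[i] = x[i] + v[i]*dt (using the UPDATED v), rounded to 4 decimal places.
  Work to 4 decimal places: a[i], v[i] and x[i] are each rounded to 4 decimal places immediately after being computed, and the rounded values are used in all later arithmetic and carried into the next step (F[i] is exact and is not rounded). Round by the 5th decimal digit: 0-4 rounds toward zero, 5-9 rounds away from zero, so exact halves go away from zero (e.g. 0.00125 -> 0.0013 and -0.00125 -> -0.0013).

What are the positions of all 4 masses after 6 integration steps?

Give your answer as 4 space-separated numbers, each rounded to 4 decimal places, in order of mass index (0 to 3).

Step 0: x=[6.0000 9.0000 15.0000 20.0000] v=[0.0000 0.0000 0.0000 0.0000]
Step 1: x=[5.9200 9.0600 14.9600 20.0000] v=[-0.8000 0.6000 -0.4000 0.0000]
Step 2: x=[5.7656 9.1752 14.8856 19.9984] v=[-1.5440 1.1520 -0.7440 -0.0160]
Step 3: x=[5.5476 9.3364 14.7873 19.9923] v=[-2.1802 1.6122 -0.9830 -0.0611]
Step 4: x=[5.2811 9.5309 14.6792 19.9780] v=[-2.6647 1.9446 -1.0814 -0.1431]
Step 5: x=[4.9846 9.7433 14.5771 19.9517] v=[-2.9648 2.1243 -1.0212 -0.2626]
Step 6: x=[4.6785 9.9572 14.4966 19.9105] v=[-3.0613 2.1393 -0.8049 -0.4124]

Answer: 4.6785 9.9572 14.4966 19.9105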